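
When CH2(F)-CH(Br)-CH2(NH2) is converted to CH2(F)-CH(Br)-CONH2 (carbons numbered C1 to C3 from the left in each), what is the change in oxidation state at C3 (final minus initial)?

Before: C3 has 1 bond to C, 2 bonds to H, 1 bond to N → oxidation state -1.
After: C3 has 1 bond to C, 2 bonds to O, 1 bond to N → oxidation state +3.
Δ = +3 − (-1) = +4, so this is an oxidation at C3.

+4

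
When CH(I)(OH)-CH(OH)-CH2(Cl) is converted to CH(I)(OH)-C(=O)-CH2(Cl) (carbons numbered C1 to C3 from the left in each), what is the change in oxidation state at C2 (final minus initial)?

Before: C2 has 2 bonds to C, 1 bond to H, 1 bond to O → oxidation state 0.
After: C2 has 2 bonds to C, 2 bonds to O → oxidation state +2.
Δ = +2 − (0) = +2, so this is an oxidation at C2.

+2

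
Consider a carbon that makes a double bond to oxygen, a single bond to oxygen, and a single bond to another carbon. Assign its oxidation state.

+3

The carbon has one bond to C (0), a double bond to O (2×+1 = +2), one bond to O (+1).
Oxidation state = 0 + 2 + 1 = +3.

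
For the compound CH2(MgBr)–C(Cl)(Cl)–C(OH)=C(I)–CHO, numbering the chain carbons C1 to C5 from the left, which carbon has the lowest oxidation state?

C1

Tallying each carbon's bonds:
C1: 1C, 2H, 1Mg → 0 − 2 − 1 = -3
C2: 2C, 2Cl → 0 + 2 = +2
C3: 3C, 1O → 0 + 1 = +1
C4: 3C, 1I → 0 + 1 = +1
C5: 1C, 1H, 2O → 0 − 1 + 2 = +1
The most reduced carbon is C1 at -3.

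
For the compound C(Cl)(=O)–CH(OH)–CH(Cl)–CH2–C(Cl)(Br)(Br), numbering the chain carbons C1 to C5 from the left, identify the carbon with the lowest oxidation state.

Each bond to a more electronegative atom (O, N, halogen) counts +1, each bond to a less electronegative atom (H, metal, B, Si) counts −1, and each C–C bond counts 0. Tallying each carbon:
C1: 1C, 2O, 1Cl → 0 + 2 + 1 = +3
C2: 2C, 1H, 1O → 0 − 1 + 1 = 0
C3: 2C, 1H, 1Cl → 0 − 1 + 1 = 0
C4: 2C, 2H → 0 − 2 = -2
C5: 1C, 1Cl, 2Br → 0 + 1 + 2 = +3
The most reduced carbon is C4 at -2.

C4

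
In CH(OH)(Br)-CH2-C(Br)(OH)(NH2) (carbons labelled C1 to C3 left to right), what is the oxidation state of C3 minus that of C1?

C3: 1C, 1O, 1N, 1Br → 0 + 1 + 1 + 1 = +3
C1: 1C, 1H, 1O, 1Br → 0 − 1 + 1 + 1 = +1
Difference: +3 − (+1) = +2.

+2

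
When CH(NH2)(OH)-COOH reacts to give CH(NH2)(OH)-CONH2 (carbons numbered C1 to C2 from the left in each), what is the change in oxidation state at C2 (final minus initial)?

Before: C2 has 1 bond to C, 3 bonds to O → oxidation state +3.
After: C2 has 1 bond to C, 2 bonds to O, 1 bond to N → oxidation state +3.
Δ = +3 − (+3) = 0, so no net redox change at C2.

0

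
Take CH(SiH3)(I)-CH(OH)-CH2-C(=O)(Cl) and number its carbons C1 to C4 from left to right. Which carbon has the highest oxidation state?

Each bond to a more electronegative atom (O, N, halogen) counts +1, each bond to a less electronegative atom (H, metal, B, Si) counts −1, and each C–C bond counts 0. Tallying each carbon:
C1: 1C, 1H, 1I, 1Si → 0 − 1 + 1 − 1 = -1
C2: 2C, 1H, 1O → 0 − 1 + 1 = 0
C3: 2C, 2H → 0 − 2 = -2
C4: 1C, 2O, 1Cl → 0 + 2 + 1 = +3
The most oxidised carbon is C4 at +3.

C4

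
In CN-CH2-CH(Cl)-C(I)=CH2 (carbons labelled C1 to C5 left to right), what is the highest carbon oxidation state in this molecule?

+3

Tallying each carbon's bonds:
C1: 1C, 3N → 0 + 3 = +3
C2: 2C, 2H → 0 − 2 = -2
C3: 2C, 1H, 1Cl → 0 − 1 + 1 = 0
C4: 3C, 1I → 0 + 1 = +1
C5: 2C, 2H → 0 − 2 = -2
The highest value is +3.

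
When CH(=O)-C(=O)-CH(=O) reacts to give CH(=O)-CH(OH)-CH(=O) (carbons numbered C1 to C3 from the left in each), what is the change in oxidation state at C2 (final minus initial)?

Before: C2 has 2 bonds to C, 2 bonds to O → oxidation state +2.
After: C2 has 2 bonds to C, 1 bond to H, 1 bond to O → oxidation state 0.
Δ = 0 − (+2) = -2, so this is a reduction at C2.

-2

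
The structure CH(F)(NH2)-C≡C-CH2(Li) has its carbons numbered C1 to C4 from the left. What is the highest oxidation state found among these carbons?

Tallying each carbon's bonds:
C1: 1C, 1H, 1N, 1F → 0 − 1 + 1 + 1 = +1
C2: 4C → 0 = 0
C3: 4C → 0 = 0
C4: 1C, 2H, 1Li → 0 − 2 − 1 = -3
The highest value is +1.

+1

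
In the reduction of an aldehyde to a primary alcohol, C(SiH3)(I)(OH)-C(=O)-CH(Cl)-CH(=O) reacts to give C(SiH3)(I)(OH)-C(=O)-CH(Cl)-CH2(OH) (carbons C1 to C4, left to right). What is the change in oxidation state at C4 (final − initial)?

-2

Before: C4 has 1 bond to C, 1 bond to H, 2 bonds to O → oxidation state +1.
After: C4 has 1 bond to C, 2 bonds to H, 1 bond to O → oxidation state -1.
Δ = -1 − (+1) = -2, so this is a reduction at C4.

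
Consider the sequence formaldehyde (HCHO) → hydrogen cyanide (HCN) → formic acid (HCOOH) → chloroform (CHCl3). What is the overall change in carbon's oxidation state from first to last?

+2

Carbon oxidation states along the series — formaldehyde: 0, hydrogen cyanide: +2, formic acid: +2, chloroform: +2.
Net change = +2 − (0) = +2.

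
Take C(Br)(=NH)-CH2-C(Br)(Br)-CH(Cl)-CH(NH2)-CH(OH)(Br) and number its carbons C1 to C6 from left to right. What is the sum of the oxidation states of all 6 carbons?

+4

Assign +1 per bond to O/N/halogen, −1 per bond to H or an electropositive element, and 0 per bond to carbon. Tallying each carbon:
C1: 1C, 2N, 1Br → 0 + 2 + 1 = +3
C2: 2C, 2H → 0 − 2 = -2
C3: 2C, 2Br → 0 + 2 = +2
C4: 2C, 1H, 1Cl → 0 − 1 + 1 = 0
C5: 2C, 1H, 1N → 0 − 1 + 1 = 0
C6: 1C, 1H, 1O, 1Br → 0 − 1 + 1 + 1 = +1
Sum = +3 − 2 + 2 + 0 + 0 + 1 = +4.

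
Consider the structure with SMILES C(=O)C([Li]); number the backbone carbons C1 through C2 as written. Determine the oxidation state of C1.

Each bond to a more electronegative atom (O, N, halogen) counts +1, each bond to a less electronegative atom (H, metal, B, Si) counts −1, and each C–C bond counts 0.
C1 has one bond to C (0), a double bond to O (2×+1 = +2), one bond to H (-1).
Oxidation state = 0 + 2 − 1 = +1.

+1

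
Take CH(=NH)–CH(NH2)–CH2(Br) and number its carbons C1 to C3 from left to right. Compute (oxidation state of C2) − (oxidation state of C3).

+1

C2: 2C, 1H, 1N → 0 − 1 + 1 = 0
C3: 1C, 2H, 1Br → 0 − 2 + 1 = -1
Difference: 0 − (-1) = +1.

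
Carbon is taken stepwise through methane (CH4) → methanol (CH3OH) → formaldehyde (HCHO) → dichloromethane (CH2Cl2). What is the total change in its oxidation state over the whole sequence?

Carbon oxidation states along the series — methane: -4, methanol: -2, formaldehyde: 0, dichloromethane: 0.
Net change = 0 − (-4) = +4.

+4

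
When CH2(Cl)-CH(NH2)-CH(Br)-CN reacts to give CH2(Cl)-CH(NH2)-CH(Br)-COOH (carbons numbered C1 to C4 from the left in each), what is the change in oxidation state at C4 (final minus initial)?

0

Before: C4 has 1 bond to C, 3 bonds to N → oxidation state +3.
After: C4 has 1 bond to C, 3 bonds to O → oxidation state +3.
Δ = +3 − (+3) = 0, so no net redox change at C4.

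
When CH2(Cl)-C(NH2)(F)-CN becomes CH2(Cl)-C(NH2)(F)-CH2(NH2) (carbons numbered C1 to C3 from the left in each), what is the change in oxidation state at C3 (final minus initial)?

Before: C3 has 1 bond to C, 3 bonds to N → oxidation state +3.
After: C3 has 1 bond to C, 2 bonds to H, 1 bond to N → oxidation state -1.
Δ = -1 − (+3) = -4, so this is a reduction at C3.

-4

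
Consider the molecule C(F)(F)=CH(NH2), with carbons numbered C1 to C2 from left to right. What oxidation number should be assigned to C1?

Assign +1 per bond to O/N/halogen, −1 per bond to H or an electropositive element, and 0 per bond to carbon.
C1 has a double bond to C (2×0 = 0), one bond to F (+1), one bond to F (+1).
Oxidation state = 0 + 1 + 1 = +2.

+2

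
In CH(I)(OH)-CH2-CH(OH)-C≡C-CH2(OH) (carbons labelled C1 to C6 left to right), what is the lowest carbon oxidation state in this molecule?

-2

Count +1 for every bond to an atom more electronegative than carbon and −1 for every bond to one less electronegative; C–C bonds are 0. Tallying each carbon:
C1: 1C, 1H, 1O, 1I → 0 − 1 + 1 + 1 = +1
C2: 2C, 2H → 0 − 2 = -2
C3: 2C, 1H, 1O → 0 − 1 + 1 = 0
C4: 4C → 0 = 0
C5: 4C → 0 = 0
C6: 1C, 2H, 1O → 0 − 2 + 1 = -1
The lowest value is -2.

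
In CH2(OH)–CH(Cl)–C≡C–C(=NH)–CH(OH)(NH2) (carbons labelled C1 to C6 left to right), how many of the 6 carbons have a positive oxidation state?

2

Bonds to more-electronegative neighbours contribute +1 each, bonds to H or metals contribute −1 each, and C–C bonds contribute 0. Tallying each carbon:
C1: 1C, 2H, 1O → 0 − 2 + 1 = -1
C2: 2C, 1H, 1Cl → 0 − 1 + 1 = 0
C3: 4C → 0 = 0
C4: 4C → 0 = 0
C5: 2C, 2N → 0 + 2 = +2
C6: 1C, 1H, 1O, 1N → 0 − 1 + 1 + 1 = +1
2 carbons (C5, C6) meet the condition.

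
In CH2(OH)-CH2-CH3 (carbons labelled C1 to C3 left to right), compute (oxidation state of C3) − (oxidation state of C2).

-1

C3: 1C, 3H → 0 − 3 = -3
C2: 2C, 2H → 0 − 2 = -2
Difference: -3 − (-2) = -1.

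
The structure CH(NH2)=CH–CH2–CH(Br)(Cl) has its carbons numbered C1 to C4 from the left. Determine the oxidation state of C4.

+1

C4 has one bond to C (0), one bond to Br (+1), one bond to Cl (+1), one bond to H (-1).
Oxidation state = 0 + 1 + 1 − 1 = +1.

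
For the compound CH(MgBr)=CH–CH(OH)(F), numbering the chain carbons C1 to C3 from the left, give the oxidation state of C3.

C3 has one bond to C (0), one bond to O (+1), one bond to H (-1), one bond to F (+1).
Oxidation state = 0 + 1 − 1 + 1 = +1.

+1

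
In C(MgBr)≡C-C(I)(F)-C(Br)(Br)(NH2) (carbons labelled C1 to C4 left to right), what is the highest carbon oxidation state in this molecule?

Count +1 for every bond to an atom more electronegative than carbon and −1 for every bond to one less electronegative; C–C bonds are 0. Tallying each carbon:
C1: 3C, 1Mg → 0 − 1 = -1
C2: 4C → 0 = 0
C3: 2C, 1F, 1I → 0 + 1 + 1 = +2
C4: 1C, 1N, 2Br → 0 + 1 + 2 = +3
The highest value is +3.

+3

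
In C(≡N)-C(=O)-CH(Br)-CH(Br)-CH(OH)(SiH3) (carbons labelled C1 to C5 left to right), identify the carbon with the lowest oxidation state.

C5

Tallying each carbon's bonds:
C1: 1C, 3N → 0 + 3 = +3
C2: 2C, 2O → 0 + 2 = +2
C3: 2C, 1H, 1Br → 0 − 1 + 1 = 0
C4: 2C, 1H, 1Br → 0 − 1 + 1 = 0
C5: 1C, 1H, 1O, 1Si → 0 − 1 + 1 − 1 = -1
The most reduced carbon is C5 at -1.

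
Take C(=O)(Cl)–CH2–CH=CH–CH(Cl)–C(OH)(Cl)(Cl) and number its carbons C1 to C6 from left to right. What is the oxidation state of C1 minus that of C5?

C1: 1C, 2O, 1Cl → 0 + 2 + 1 = +3
C5: 2C, 1H, 1Cl → 0 − 1 + 1 = 0
Difference: +3 − (0) = +3.

+3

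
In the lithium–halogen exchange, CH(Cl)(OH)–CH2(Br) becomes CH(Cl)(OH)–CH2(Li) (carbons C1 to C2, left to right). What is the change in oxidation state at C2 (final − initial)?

-2

Before: C2 has 1 bond to C, 2 bonds to H, 1 bond to Br → oxidation state -1.
After: C2 has 1 bond to C, 2 bonds to H, 1 bond to Li → oxidation state -3.
Δ = -3 − (-1) = -2, so this is a reduction at C2.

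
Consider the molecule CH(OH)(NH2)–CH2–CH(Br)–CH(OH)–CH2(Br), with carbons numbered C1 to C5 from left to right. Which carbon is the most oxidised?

Count +1 for every bond to an atom more electronegative than carbon and −1 for every bond to one less electronegative; C–C bonds are 0. Tallying each carbon:
C1: 1C, 1H, 1O, 1N → 0 − 1 + 1 + 1 = +1
C2: 2C, 2H → 0 − 2 = -2
C3: 2C, 1H, 1Br → 0 − 1 + 1 = 0
C4: 2C, 1H, 1O → 0 − 1 + 1 = 0
C5: 1C, 2H, 1Br → 0 − 2 + 1 = -1
The most oxidised carbon is C1 at +1.

C1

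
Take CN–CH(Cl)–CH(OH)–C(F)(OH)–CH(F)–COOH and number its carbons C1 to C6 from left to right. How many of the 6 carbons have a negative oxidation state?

0

Tallying each carbon's bonds:
C1: 1C, 3N → 0 + 3 = +3
C2: 2C, 1H, 1Cl → 0 − 1 + 1 = 0
C3: 2C, 1H, 1O → 0 − 1 + 1 = 0
C4: 2C, 1O, 1F → 0 + 1 + 1 = +2
C5: 2C, 1H, 1F → 0 − 1 + 1 = 0
C6: 1C, 3O → 0 + 3 = +3
0 carbons meet the condition.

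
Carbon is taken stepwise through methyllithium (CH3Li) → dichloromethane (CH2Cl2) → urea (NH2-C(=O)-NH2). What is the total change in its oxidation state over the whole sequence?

+8

Carbon oxidation states along the series — methyllithium: -4, dichloromethane: 0, urea: +4.
Net change = +4 − (-4) = +8.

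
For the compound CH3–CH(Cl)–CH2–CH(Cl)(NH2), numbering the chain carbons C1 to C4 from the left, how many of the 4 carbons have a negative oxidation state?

2

Tallying each carbon's bonds:
C1: 1C, 3H → 0 − 3 = -3
C2: 2C, 1H, 1Cl → 0 − 1 + 1 = 0
C3: 2C, 2H → 0 − 2 = -2
C4: 1C, 1H, 1N, 1Cl → 0 − 1 + 1 + 1 = +1
2 carbons (C1, C3) meet the condition.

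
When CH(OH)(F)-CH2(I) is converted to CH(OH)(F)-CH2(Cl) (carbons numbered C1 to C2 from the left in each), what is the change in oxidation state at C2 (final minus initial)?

Before: C2 has 1 bond to C, 2 bonds to H, 1 bond to I → oxidation state -1.
After: C2 has 1 bond to C, 2 bonds to H, 1 bond to Cl → oxidation state -1.
Δ = -1 − (-1) = 0, so no net redox change at C2.

0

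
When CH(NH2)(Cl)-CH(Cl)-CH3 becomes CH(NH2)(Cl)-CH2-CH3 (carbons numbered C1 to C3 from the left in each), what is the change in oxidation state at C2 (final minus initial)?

Before: C2 has 2 bonds to C, 1 bond to H, 1 bond to Cl → oxidation state 0.
After: C2 has 2 bonds to C, 2 bonds to H → oxidation state -2.
Δ = -2 − (0) = -2, so this is a reduction at C2.

-2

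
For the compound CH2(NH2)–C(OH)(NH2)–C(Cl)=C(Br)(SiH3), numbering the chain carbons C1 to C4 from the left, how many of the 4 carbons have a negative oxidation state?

1

Assign +1 per bond to O/N/halogen, −1 per bond to H or an electropositive element, and 0 per bond to carbon. Tallying each carbon:
C1: 1C, 2H, 1N → 0 − 2 + 1 = -1
C2: 2C, 1O, 1N → 0 + 1 + 1 = +2
C3: 3C, 1Cl → 0 + 1 = +1
C4: 2C, 1Br, 1Si → 0 + 1 − 1 = 0
1 carbon (C1) meets the condition.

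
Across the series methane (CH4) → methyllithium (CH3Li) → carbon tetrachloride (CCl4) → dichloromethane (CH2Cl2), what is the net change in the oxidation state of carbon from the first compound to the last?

+4

Carbon oxidation states along the series — methane: -4, methyllithium: -4, carbon tetrachloride: +4, dichloromethane: 0.
Net change = 0 − (-4) = +4.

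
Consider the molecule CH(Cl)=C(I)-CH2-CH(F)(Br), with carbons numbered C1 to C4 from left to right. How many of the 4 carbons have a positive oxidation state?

2

Tallying each carbon's bonds:
C1: 2C, 1H, 1Cl → 0 − 1 + 1 = 0
C2: 3C, 1I → 0 + 1 = +1
C3: 2C, 2H → 0 − 2 = -2
C4: 1C, 1H, 1F, 1Br → 0 − 1 + 1 + 1 = +1
2 carbons (C2, C4) meet the condition.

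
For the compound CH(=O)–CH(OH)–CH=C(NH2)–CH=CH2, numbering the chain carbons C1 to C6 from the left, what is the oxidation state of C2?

Count +1 for every bond to an atom more electronegative than carbon and −1 for every bond to one less electronegative; C–C bonds are 0.
C2 has one bond to C (0), one bond to C (0), one bond to O (+1), one bond to H (-1).
Oxidation state = 0 + 0 + 1 − 1 = 0.

0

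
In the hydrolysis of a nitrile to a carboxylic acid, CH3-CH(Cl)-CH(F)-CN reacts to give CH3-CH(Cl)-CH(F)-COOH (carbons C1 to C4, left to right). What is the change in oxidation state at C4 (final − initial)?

Before: C4 has 1 bond to C, 3 bonds to N → oxidation state +3.
After: C4 has 1 bond to C, 3 bonds to O → oxidation state +3.
Δ = +3 − (+3) = 0, so no net redox change at C4.

0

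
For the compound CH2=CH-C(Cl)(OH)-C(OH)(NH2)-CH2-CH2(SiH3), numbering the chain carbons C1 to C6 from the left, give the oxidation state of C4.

Assign +1 per bond to O/N/halogen, −1 per bond to H or an electropositive element, and 0 per bond to carbon.
C4 has one bond to C (0), one bond to C (0), one bond to O (+1), one bond to N (+1).
Oxidation state = 0 + 0 + 1 + 1 = +2.

+2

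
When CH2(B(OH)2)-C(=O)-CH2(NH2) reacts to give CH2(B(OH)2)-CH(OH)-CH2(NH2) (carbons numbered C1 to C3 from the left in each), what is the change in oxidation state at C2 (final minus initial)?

-2

Before: C2 has 2 bonds to C, 2 bonds to O → oxidation state +2.
After: C2 has 2 bonds to C, 1 bond to H, 1 bond to O → oxidation state 0.
Δ = 0 − (+2) = -2, so this is a reduction at C2.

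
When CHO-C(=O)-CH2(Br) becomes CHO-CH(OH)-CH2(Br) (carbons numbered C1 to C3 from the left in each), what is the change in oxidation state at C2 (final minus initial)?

-2

Before: C2 has 2 bonds to C, 2 bonds to O → oxidation state +2.
After: C2 has 2 bonds to C, 1 bond to H, 1 bond to O → oxidation state 0.
Δ = 0 − (+2) = -2, so this is a reduction at C2.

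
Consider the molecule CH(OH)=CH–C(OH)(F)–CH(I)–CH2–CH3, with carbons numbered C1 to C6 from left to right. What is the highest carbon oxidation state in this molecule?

+2

Tallying each carbon's bonds:
C1: 2C, 1H, 1O → 0 − 1 + 1 = 0
C2: 3C, 1H → 0 − 1 = -1
C3: 2C, 1O, 1F → 0 + 1 + 1 = +2
C4: 2C, 1H, 1I → 0 − 1 + 1 = 0
C5: 2C, 2H → 0 − 2 = -2
C6: 1C, 3H → 0 − 3 = -3
The highest value is +2.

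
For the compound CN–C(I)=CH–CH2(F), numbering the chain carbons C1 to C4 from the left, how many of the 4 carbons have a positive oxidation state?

2

Count +1 for every bond to an atom more electronegative than carbon and −1 for every bond to one less electronegative; C–C bonds are 0. Tallying each carbon:
C1: 1C, 3N → 0 + 3 = +3
C2: 3C, 1I → 0 + 1 = +1
C3: 3C, 1H → 0 − 1 = -1
C4: 1C, 2H, 1F → 0 − 2 + 1 = -1
2 carbons (C1, C2) meet the condition.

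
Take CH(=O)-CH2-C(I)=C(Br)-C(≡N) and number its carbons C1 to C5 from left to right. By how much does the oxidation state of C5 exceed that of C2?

+5

C5: 1C, 3N → 0 + 3 = +3
C2: 2C, 2H → 0 − 2 = -2
Difference: +3 − (-2) = +5.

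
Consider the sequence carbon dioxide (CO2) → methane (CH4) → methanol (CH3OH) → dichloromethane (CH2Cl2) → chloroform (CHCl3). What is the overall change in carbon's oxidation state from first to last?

-2

Carbon oxidation states along the series — carbon dioxide: +4, methane: -4, methanol: -2, dichloromethane: 0, chloroform: +2.
Net change = +2 − (+4) = -2.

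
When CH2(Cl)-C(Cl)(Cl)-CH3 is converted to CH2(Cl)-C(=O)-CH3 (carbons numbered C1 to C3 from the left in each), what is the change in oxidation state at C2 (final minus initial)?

Before: C2 has 2 bonds to C, 2 bonds to Cl → oxidation state +2.
After: C2 has 2 bonds to C, 2 bonds to O → oxidation state +2.
Δ = +2 − (+2) = 0, so no net redox change at C2.

0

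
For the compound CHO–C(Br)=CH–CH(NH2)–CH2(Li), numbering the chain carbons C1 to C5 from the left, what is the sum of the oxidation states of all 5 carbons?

Each bond to a more electronegative atom (O, N, halogen) counts +1, each bond to a less electronegative atom (H, metal, B, Si) counts −1, and each C–C bond counts 0. Tallying each carbon:
C1: 1C, 1H, 2O → 0 − 1 + 2 = +1
C2: 3C, 1Br → 0 + 1 = +1
C3: 3C, 1H → 0 − 1 = -1
C4: 2C, 1H, 1N → 0 − 1 + 1 = 0
C5: 1C, 2H, 1Li → 0 − 2 − 1 = -3
Sum = +1 + 1 − 1 + 0 − 3 = -2.

-2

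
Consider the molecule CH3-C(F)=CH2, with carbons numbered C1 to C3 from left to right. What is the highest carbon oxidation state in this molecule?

+1

Count +1 for every bond to an atom more electronegative than carbon and −1 for every bond to one less electronegative; C–C bonds are 0. Tallying each carbon:
C1: 1C, 3H → 0 − 3 = -3
C2: 3C, 1F → 0 + 1 = +1
C3: 2C, 2H → 0 − 2 = -2
The highest value is +1.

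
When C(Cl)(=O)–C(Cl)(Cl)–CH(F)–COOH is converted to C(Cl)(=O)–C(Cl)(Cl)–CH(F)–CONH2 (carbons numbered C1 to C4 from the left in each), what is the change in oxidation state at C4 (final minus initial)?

0

Before: C4 has 1 bond to C, 3 bonds to O → oxidation state +3.
After: C4 has 1 bond to C, 2 bonds to O, 1 bond to N → oxidation state +3.
Δ = +3 − (+3) = 0, so no net redox change at C4.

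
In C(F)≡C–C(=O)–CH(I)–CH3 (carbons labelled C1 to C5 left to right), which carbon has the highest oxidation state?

Bonds to more-electronegative neighbours contribute +1 each, bonds to H or metals contribute −1 each, and C–C bonds contribute 0. Tallying each carbon:
C1: 3C, 1F → 0 + 1 = +1
C2: 4C → 0 = 0
C3: 2C, 2O → 0 + 2 = +2
C4: 2C, 1H, 1I → 0 − 1 + 1 = 0
C5: 1C, 3H → 0 − 3 = -3
The most oxidised carbon is C3 at +2.

C3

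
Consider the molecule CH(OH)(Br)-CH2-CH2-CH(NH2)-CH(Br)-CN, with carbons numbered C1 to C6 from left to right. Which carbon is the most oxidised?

Each bond to a more electronegative atom (O, N, halogen) counts +1, each bond to a less electronegative atom (H, metal, B, Si) counts −1, and each C–C bond counts 0. Tallying each carbon:
C1: 1C, 1H, 1O, 1Br → 0 − 1 + 1 + 1 = +1
C2: 2C, 2H → 0 − 2 = -2
C3: 2C, 2H → 0 − 2 = -2
C4: 2C, 1H, 1N → 0 − 1 + 1 = 0
C5: 2C, 1H, 1Br → 0 − 1 + 1 = 0
C6: 1C, 3N → 0 + 3 = +3
The most oxidised carbon is C6 at +3.

C6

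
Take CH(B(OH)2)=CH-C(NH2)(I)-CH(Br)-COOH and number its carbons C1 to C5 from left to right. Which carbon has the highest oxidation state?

Assign +1 per bond to O/N/halogen, −1 per bond to H or an electropositive element, and 0 per bond to carbon. Tallying each carbon:
C1: 2C, 1H, 1B → 0 − 1 − 1 = -2
C2: 3C, 1H → 0 − 1 = -1
C3: 2C, 1N, 1I → 0 + 1 + 1 = +2
C4: 2C, 1H, 1Br → 0 − 1 + 1 = 0
C5: 1C, 3O → 0 + 3 = +3
The most oxidised carbon is C5 at +3.

C5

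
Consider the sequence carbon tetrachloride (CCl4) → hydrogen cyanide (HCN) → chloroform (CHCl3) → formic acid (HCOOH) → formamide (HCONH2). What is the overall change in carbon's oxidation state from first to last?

Carbon oxidation states along the series — carbon tetrachloride: +4, hydrogen cyanide: +2, chloroform: +2, formic acid: +2, formamide: +2.
Net change = +2 − (+4) = -2.

-2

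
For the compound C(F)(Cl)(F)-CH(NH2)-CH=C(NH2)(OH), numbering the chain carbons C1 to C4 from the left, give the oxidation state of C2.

0

C2 has one bond to C (0), one bond to C (0), one bond to H (-1), one bond to N (+1).
Oxidation state = 0 + 0 − 1 + 1 = 0.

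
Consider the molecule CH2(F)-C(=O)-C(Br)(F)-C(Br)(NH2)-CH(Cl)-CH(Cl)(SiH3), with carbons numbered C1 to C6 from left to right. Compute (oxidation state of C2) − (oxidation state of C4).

0

C2: 2C, 2O → 0 + 2 = +2
C4: 2C, 1N, 1Br → 0 + 1 + 1 = +2
Difference: +2 − (+2) = 0.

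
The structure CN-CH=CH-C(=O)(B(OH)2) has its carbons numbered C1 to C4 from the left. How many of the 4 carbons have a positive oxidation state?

Each bond to a more electronegative atom (O, N, halogen) counts +1, each bond to a less electronegative atom (H, metal, B, Si) counts −1, and each C–C bond counts 0. Tallying each carbon:
C1: 1C, 3N → 0 + 3 = +3
C2: 3C, 1H → 0 − 1 = -1
C3: 3C, 1H → 0 − 1 = -1
C4: 1C, 2O, 1B → 0 + 2 − 1 = +1
2 carbons (C1, C4) meet the condition.

2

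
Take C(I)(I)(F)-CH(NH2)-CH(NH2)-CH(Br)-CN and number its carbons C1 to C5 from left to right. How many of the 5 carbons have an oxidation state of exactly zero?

Tallying each carbon's bonds:
C1: 1C, 1F, 2I → 0 + 1 + 2 = +3
C2: 2C, 1H, 1N → 0 − 1 + 1 = 0
C3: 2C, 1H, 1N → 0 − 1 + 1 = 0
C4: 2C, 1H, 1Br → 0 − 1 + 1 = 0
C5: 1C, 3N → 0 + 3 = +3
3 carbons (C2, C3, C4) meet the condition.

3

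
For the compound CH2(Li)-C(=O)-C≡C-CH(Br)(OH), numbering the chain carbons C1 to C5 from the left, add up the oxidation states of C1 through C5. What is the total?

Assign +1 per bond to O/N/halogen, −1 per bond to H or an electropositive element, and 0 per bond to carbon. Tallying each carbon:
C1: 1C, 2H, 1Li → 0 − 2 − 1 = -3
C2: 2C, 2O → 0 + 2 = +2
C3: 4C → 0 = 0
C4: 4C → 0 = 0
C5: 1C, 1H, 1O, 1Br → 0 − 1 + 1 + 1 = +1
Sum = -3 + 2 + 0 + 0 + 1 = 0.

0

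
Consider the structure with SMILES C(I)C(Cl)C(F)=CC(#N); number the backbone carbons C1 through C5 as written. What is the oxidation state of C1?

-1

Count +1 for every bond to an atom more electronegative than carbon and −1 for every bond to one less electronegative; C–C bonds are 0.
C1 has one bond to C (0), one bond to H (-1), one bond to I (+1), one bond to H (-1).
Oxidation state = 0 − 1 + 1 − 1 = -1.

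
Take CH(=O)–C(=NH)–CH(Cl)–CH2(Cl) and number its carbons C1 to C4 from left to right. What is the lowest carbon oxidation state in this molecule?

Each bond to a more electronegative atom (O, N, halogen) counts +1, each bond to a less electronegative atom (H, metal, B, Si) counts −1, and each C–C bond counts 0. Tallying each carbon:
C1: 1C, 1H, 2O → 0 − 1 + 2 = +1
C2: 2C, 2N → 0 + 2 = +2
C3: 2C, 1H, 1Cl → 0 − 1 + 1 = 0
C4: 1C, 2H, 1Cl → 0 − 2 + 1 = -1
The lowest value is -1.

-1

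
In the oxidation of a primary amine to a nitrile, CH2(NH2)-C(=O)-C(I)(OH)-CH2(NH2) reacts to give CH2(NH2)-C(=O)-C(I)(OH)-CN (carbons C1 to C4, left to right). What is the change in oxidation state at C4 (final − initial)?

Before: C4 has 1 bond to C, 2 bonds to H, 1 bond to N → oxidation state -1.
After: C4 has 1 bond to C, 3 bonds to N → oxidation state +3.
Δ = +3 − (-1) = +4, so this is an oxidation at C4.

+4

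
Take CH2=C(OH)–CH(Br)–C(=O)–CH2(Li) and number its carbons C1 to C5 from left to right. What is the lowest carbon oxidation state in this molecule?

-3

Assign +1 per bond to O/N/halogen, −1 per bond to H or an electropositive element, and 0 per bond to carbon. Tallying each carbon:
C1: 2C, 2H → 0 − 2 = -2
C2: 3C, 1O → 0 + 1 = +1
C3: 2C, 1H, 1Br → 0 − 1 + 1 = 0
C4: 2C, 2O → 0 + 2 = +2
C5: 1C, 2H, 1Li → 0 − 2 − 1 = -3
The lowest value is -3.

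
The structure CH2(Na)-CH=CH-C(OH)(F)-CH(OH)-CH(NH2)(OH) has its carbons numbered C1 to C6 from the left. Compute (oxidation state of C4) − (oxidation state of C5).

+2

C4: 2C, 1O, 1F → 0 + 1 + 1 = +2
C5: 2C, 1H, 1O → 0 − 1 + 1 = 0
Difference: +2 − (0) = +2.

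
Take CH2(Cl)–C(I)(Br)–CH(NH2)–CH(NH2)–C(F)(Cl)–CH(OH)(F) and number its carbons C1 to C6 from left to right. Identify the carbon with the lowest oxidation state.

Bonds to more-electronegative neighbours contribute +1 each, bonds to H or metals contribute −1 each, and C–C bonds contribute 0. Tallying each carbon:
C1: 1C, 2H, 1Cl → 0 − 2 + 1 = -1
C2: 2C, 1Br, 1I → 0 + 1 + 1 = +2
C3: 2C, 1H, 1N → 0 − 1 + 1 = 0
C4: 2C, 1H, 1N → 0 − 1 + 1 = 0
C5: 2C, 1F, 1Cl → 0 + 1 + 1 = +2
C6: 1C, 1H, 1O, 1F → 0 − 1 + 1 + 1 = +1
The most reduced carbon is C1 at -1.

C1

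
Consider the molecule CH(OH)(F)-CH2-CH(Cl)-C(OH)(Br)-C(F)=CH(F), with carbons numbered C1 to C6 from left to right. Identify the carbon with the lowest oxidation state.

C2

Tallying each carbon's bonds:
C1: 1C, 1H, 1O, 1F → 0 − 1 + 1 + 1 = +1
C2: 2C, 2H → 0 − 2 = -2
C3: 2C, 1H, 1Cl → 0 − 1 + 1 = 0
C4: 2C, 1O, 1Br → 0 + 1 + 1 = +2
C5: 3C, 1F → 0 + 1 = +1
C6: 2C, 1H, 1F → 0 − 1 + 1 = 0
The most reduced carbon is C2 at -2.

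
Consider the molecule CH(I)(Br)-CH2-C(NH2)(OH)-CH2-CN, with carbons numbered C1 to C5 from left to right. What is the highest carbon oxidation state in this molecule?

+3

Assign +1 per bond to O/N/halogen, −1 per bond to H or an electropositive element, and 0 per bond to carbon. Tallying each carbon:
C1: 1C, 1H, 1Br, 1I → 0 − 1 + 1 + 1 = +1
C2: 2C, 2H → 0 − 2 = -2
C3: 2C, 1O, 1N → 0 + 1 + 1 = +2
C4: 2C, 2H → 0 − 2 = -2
C5: 1C, 3N → 0 + 3 = +3
The highest value is +3.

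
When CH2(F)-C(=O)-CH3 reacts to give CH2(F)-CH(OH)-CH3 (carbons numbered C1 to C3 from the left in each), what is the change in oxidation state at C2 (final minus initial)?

-2

Before: C2 has 2 bonds to C, 2 bonds to O → oxidation state +2.
After: C2 has 2 bonds to C, 1 bond to H, 1 bond to O → oxidation state 0.
Δ = 0 − (+2) = -2, so this is a reduction at C2.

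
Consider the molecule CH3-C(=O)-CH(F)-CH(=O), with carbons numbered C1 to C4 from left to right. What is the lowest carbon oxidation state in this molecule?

-3

Tallying each carbon's bonds:
C1: 1C, 3H → 0 − 3 = -3
C2: 2C, 2O → 0 + 2 = +2
C3: 2C, 1H, 1F → 0 − 1 + 1 = 0
C4: 1C, 1H, 2O → 0 − 1 + 2 = +1
The lowest value is -3.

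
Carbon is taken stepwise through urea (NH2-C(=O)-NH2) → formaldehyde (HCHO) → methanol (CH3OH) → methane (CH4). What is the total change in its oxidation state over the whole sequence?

-8

Carbon oxidation states along the series — urea: +4, formaldehyde: 0, methanol: -2, methane: -4.
Net change = -4 − (+4) = -8.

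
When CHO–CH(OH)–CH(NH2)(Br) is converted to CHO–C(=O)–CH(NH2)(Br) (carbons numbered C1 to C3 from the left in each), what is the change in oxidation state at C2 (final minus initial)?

Before: C2 has 2 bonds to C, 1 bond to H, 1 bond to O → oxidation state 0.
After: C2 has 2 bonds to C, 2 bonds to O → oxidation state +2.
Δ = +2 − (0) = +2, so this is an oxidation at C2.

+2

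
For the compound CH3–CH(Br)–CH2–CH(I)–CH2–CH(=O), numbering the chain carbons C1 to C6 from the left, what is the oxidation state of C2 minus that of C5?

C2: 2C, 1H, 1Br → 0 − 1 + 1 = 0
C5: 2C, 2H → 0 − 2 = -2
Difference: 0 − (-2) = +2.

+2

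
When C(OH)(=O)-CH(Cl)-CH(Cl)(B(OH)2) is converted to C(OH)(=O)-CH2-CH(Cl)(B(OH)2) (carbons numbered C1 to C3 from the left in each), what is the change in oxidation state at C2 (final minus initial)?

Before: C2 has 2 bonds to C, 1 bond to H, 1 bond to Cl → oxidation state 0.
After: C2 has 2 bonds to C, 2 bonds to H → oxidation state -2.
Δ = -2 − (0) = -2, so this is a reduction at C2.

-2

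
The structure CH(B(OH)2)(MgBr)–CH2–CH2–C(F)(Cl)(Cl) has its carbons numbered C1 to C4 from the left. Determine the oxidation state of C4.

+3

Count +1 for every bond to an atom more electronegative than carbon and −1 for every bond to one less electronegative; C–C bonds are 0.
C4 has one bond to C (0), one bond to F (+1), one bond to Cl (+1), one bond to Cl (+1).
Oxidation state = 0 + 1 + 1 + 1 = +3.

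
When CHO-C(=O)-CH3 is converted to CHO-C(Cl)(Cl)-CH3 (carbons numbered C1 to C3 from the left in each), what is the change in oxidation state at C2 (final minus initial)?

0

Before: C2 has 2 bonds to C, 2 bonds to O → oxidation state +2.
After: C2 has 2 bonds to C, 2 bonds to Cl → oxidation state +2.
Δ = +2 − (+2) = 0, so no net redox change at C2.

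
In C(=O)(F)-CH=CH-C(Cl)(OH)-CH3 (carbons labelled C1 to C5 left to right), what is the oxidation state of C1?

+3

Bonds to more-electronegative neighbours contribute +1 each, bonds to H or metals contribute −1 each, and C–C bonds contribute 0.
C1 has one bond to C (0), a double bond to O (2×+1 = +2), one bond to F (+1).
Oxidation state = 0 + 2 + 1 = +3.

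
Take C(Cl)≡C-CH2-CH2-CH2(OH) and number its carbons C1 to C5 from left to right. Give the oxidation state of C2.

0

Count +1 for every bond to an atom more electronegative than carbon and −1 for every bond to one less electronegative; C–C bonds are 0.
C2 has a triple bond to C (3×0 = 0), one bond to C (0).
Oxidation state = 0 + 0 = 0.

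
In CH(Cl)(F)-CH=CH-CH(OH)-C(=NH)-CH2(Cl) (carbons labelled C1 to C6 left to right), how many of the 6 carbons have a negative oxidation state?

Tallying each carbon's bonds:
C1: 1C, 1H, 1F, 1Cl → 0 − 1 + 1 + 1 = +1
C2: 3C, 1H → 0 − 1 = -1
C3: 3C, 1H → 0 − 1 = -1
C4: 2C, 1H, 1O → 0 − 1 + 1 = 0
C5: 2C, 2N → 0 + 2 = +2
C6: 1C, 2H, 1Cl → 0 − 2 + 1 = -1
3 carbons (C2, C3, C6) meet the condition.

3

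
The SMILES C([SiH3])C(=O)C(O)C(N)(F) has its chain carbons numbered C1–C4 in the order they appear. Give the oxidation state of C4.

C4 has one bond to C (0), one bond to H (-1), one bond to N (+1), one bond to F (+1).
Oxidation state = 0 − 1 + 1 + 1 = +1.

+1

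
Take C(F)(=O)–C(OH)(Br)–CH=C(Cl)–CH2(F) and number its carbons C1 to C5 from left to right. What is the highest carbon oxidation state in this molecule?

+3

Count +1 for every bond to an atom more electronegative than carbon and −1 for every bond to one less electronegative; C–C bonds are 0. Tallying each carbon:
C1: 1C, 2O, 1F → 0 + 2 + 1 = +3
C2: 2C, 1O, 1Br → 0 + 1 + 1 = +2
C3: 3C, 1H → 0 − 1 = -1
C4: 3C, 1Cl → 0 + 1 = +1
C5: 1C, 2H, 1F → 0 − 2 + 1 = -1
The highest value is +3.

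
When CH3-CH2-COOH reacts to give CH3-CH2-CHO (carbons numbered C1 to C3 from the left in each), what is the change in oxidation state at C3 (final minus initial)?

Before: C3 has 1 bond to C, 3 bonds to O → oxidation state +3.
After: C3 has 1 bond to C, 1 bond to H, 2 bonds to O → oxidation state +1.
Δ = +1 − (+3) = -2, so this is a reduction at C3.

-2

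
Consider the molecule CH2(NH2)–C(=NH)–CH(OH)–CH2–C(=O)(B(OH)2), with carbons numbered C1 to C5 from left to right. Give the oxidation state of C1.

Assign +1 per bond to O/N/halogen, −1 per bond to H or an electropositive element, and 0 per bond to carbon.
C1 has one bond to C (0), one bond to N (+1), one bond to H (-1), one bond to H (-1).
Oxidation state = 0 + 1 − 1 − 1 = -1.

-1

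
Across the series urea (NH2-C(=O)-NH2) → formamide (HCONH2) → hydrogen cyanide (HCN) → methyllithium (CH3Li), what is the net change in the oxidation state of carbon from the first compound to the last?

Carbon oxidation states along the series — urea: +4, formamide: +2, hydrogen cyanide: +2, methyllithium: -4.
Net change = -4 − (+4) = -8.

-8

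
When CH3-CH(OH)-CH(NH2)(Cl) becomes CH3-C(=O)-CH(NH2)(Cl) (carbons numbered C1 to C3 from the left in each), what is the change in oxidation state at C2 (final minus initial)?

+2

Before: C2 has 2 bonds to C, 1 bond to H, 1 bond to O → oxidation state 0.
After: C2 has 2 bonds to C, 2 bonds to O → oxidation state +2.
Δ = +2 − (0) = +2, so this is an oxidation at C2.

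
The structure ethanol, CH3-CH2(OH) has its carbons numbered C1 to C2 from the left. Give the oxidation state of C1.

-3

C1 has one bond to H (-1), one bond to H (-1), one bond to H (-1), one bond to C (0).
Oxidation state = -1 − 1 − 1 + 0 = -3.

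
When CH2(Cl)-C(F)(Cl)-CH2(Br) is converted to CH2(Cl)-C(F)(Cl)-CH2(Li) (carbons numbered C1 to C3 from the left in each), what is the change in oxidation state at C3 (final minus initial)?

Before: C3 has 1 bond to C, 2 bonds to H, 1 bond to Br → oxidation state -1.
After: C3 has 1 bond to C, 2 bonds to H, 1 bond to Li → oxidation state -3.
Δ = -3 − (-1) = -2, so this is a reduction at C3.

-2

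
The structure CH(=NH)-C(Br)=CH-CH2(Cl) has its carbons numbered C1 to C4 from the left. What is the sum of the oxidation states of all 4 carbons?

Tallying each carbon's bonds:
C1: 1C, 1H, 2N → 0 − 1 + 2 = +1
C2: 3C, 1Br → 0 + 1 = +1
C3: 3C, 1H → 0 − 1 = -1
C4: 1C, 2H, 1Cl → 0 − 2 + 1 = -1
Sum = +1 + 1 − 1 − 1 = 0.

0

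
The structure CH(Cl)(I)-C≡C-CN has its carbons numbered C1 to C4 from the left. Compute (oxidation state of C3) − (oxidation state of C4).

C3: 4C → 0 = 0
C4: 1C, 3N → 0 + 3 = +3
Difference: 0 − (+3) = -3.

-3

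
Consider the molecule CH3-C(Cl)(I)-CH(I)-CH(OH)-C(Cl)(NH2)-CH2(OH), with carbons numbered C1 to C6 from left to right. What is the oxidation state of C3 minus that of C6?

C3: 2C, 1H, 1I → 0 − 1 + 1 = 0
C6: 1C, 2H, 1O → 0 − 2 + 1 = -1
Difference: 0 − (-1) = +1.

+1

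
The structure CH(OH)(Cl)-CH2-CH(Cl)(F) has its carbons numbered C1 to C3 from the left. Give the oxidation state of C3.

+1

C3 has one bond to C (0), one bond to Cl (+1), one bond to F (+1), one bond to H (-1).
Oxidation state = 0 + 1 + 1 − 1 = +1.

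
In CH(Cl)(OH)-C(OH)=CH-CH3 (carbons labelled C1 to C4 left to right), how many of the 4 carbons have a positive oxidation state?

2

Tallying each carbon's bonds:
C1: 1C, 1H, 1O, 1Cl → 0 − 1 + 1 + 1 = +1
C2: 3C, 1O → 0 + 1 = +1
C3: 3C, 1H → 0 − 1 = -1
C4: 1C, 3H → 0 − 3 = -3
2 carbons (C1, C2) meet the condition.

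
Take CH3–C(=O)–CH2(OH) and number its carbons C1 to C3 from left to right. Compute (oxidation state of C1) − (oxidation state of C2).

C1: 1C, 3H → 0 − 3 = -3
C2: 2C, 2O → 0 + 2 = +2
Difference: -3 − (+2) = -5.

-5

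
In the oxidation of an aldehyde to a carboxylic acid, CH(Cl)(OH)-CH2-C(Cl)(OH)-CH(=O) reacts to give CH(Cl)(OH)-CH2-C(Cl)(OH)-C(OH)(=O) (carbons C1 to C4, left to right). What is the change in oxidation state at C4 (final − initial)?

+2

Before: C4 has 1 bond to C, 1 bond to H, 2 bonds to O → oxidation state +1.
After: C4 has 1 bond to C, 3 bonds to O → oxidation state +3.
Δ = +3 − (+1) = +2, so this is an oxidation at C4.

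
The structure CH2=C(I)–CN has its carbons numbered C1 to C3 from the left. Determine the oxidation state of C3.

Count +1 for every bond to an atom more electronegative than carbon and −1 for every bond to one less electronegative; C–C bonds are 0.
C3 has one bond to C (0), a triple bond to N (3×+1 = +3).
Oxidation state = 0 + 3 = +3.

+3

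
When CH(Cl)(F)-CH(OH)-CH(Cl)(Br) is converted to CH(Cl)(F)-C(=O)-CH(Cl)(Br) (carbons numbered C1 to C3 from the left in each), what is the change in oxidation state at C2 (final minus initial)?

Before: C2 has 2 bonds to C, 1 bond to H, 1 bond to O → oxidation state 0.
After: C2 has 2 bonds to C, 2 bonds to O → oxidation state +2.
Δ = +2 − (0) = +2, so this is an oxidation at C2.

+2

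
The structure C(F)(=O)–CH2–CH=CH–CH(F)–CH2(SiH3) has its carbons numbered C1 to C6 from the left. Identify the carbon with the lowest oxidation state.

C6

Each bond to a more electronegative atom (O, N, halogen) counts +1, each bond to a less electronegative atom (H, metal, B, Si) counts −1, and each C–C bond counts 0. Tallying each carbon:
C1: 1C, 2O, 1F → 0 + 2 + 1 = +3
C2: 2C, 2H → 0 − 2 = -2
C3: 3C, 1H → 0 − 1 = -1
C4: 3C, 1H → 0 − 1 = -1
C5: 2C, 1H, 1F → 0 − 1 + 1 = 0
C6: 1C, 2H, 1Si → 0 − 2 − 1 = -3
The most reduced carbon is C6 at -3.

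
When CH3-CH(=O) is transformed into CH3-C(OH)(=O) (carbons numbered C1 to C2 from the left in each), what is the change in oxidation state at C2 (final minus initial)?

+2

Before: C2 has 1 bond to C, 1 bond to H, 2 bonds to O → oxidation state +1.
After: C2 has 1 bond to C, 3 bonds to O → oxidation state +3.
Δ = +3 − (+1) = +2, so this is an oxidation at C2.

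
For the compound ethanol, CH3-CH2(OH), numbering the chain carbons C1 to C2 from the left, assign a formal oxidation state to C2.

-1

Each bond to a more electronegative atom (O, N, halogen) counts +1, each bond to a less electronegative atom (H, metal, B, Si) counts −1, and each C–C bond counts 0.
C2 has one bond to H (-1), one bond to H (-1), one bond to O (+1), one bond to C (0).
Oxidation state = -1 − 1 + 1 + 0 = -1.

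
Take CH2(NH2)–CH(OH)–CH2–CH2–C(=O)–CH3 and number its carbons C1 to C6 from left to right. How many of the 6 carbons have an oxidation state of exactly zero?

1

Tallying each carbon's bonds:
C1: 1C, 2H, 1N → 0 − 2 + 1 = -1
C2: 2C, 1H, 1O → 0 − 1 + 1 = 0
C3: 2C, 2H → 0 − 2 = -2
C4: 2C, 2H → 0 − 2 = -2
C5: 2C, 2O → 0 + 2 = +2
C6: 1C, 3H → 0 − 3 = -3
1 carbon (C2) meets the condition.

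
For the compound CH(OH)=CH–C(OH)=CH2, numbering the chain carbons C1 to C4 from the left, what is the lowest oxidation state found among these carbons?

-2

Tallying each carbon's bonds:
C1: 2C, 1H, 1O → 0 − 1 + 1 = 0
C2: 3C, 1H → 0 − 1 = -1
C3: 3C, 1O → 0 + 1 = +1
C4: 2C, 2H → 0 − 2 = -2
The lowest value is -2.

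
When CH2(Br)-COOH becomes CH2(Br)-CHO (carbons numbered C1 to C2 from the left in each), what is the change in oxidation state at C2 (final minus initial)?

-2

Before: C2 has 1 bond to C, 3 bonds to O → oxidation state +3.
After: C2 has 1 bond to C, 1 bond to H, 2 bonds to O → oxidation state +1.
Δ = +1 − (+3) = -2, so this is a reduction at C2.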